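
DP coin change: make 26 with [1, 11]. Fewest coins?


dp[0]=0; dp[i]=1+min(dp[i-c] for c in coins)
...dp[21]=11, dp[22]=2, dp[23]=3, dp[24]=4, dp[25]=5, dp[26]=6
Minimum coins for 26 = 6


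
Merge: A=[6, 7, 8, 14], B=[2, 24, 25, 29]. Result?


Compare heads, take smaller each step.
Merged: [2, 6, 7, 8, 14, 24, 25, 29]


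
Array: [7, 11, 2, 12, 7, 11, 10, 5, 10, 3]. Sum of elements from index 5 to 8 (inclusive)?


Prefix sums: [0, 7, 18, 20, 32, 39, 50, 60, 65, 75, 78]
Sum[5..8] = prefix[9] - prefix[5] = 75 - 39 = 36


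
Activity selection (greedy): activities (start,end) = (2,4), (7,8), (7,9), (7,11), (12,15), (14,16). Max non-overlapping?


Greedy: pick earliest-ending, then skip overlaps.
Selected (3 activities): [(2, 4), (7, 8), (12, 15)]


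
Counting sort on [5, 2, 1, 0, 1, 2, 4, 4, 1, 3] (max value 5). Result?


Count array: [1, 3, 2, 1, 2, 1]
Reconstruct: [0, 1, 1, 1, 2, 2, 3, 4, 4, 5]


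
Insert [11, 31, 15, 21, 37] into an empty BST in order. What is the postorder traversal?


Root = 11; build tree by BST insertion.
Postorder traversal: [21, 15, 37, 31, 11]


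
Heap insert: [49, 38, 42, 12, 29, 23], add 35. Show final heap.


Append 35: [49, 38, 42, 12, 29, 23, 35]
Bubble up: no swaps needed
Result: [49, 38, 42, 12, 29, 23, 35]


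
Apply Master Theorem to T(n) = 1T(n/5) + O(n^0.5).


a=1, b=5, c=0.5. log_5(1)=0 < c=0.5. Case 3: O(n^c) = O(sqrt(n))
Complexity: O(sqrt(n))


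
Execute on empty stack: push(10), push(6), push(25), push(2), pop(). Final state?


push(10) -> [10]
push(6) -> [10, 6]
push(25) -> [10, 6, 25]
push(2) -> [10, 6, 25, 2]
pop() returns 2 -> [10, 6, 25]
Final stack (bottom to top): [10, 6, 25]


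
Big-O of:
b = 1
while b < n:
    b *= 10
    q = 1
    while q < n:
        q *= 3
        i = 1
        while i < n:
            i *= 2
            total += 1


Per nesting level: O(log n) * O(log n) * O(log n) = O((log n)^3)
Complexity: O((log n)^3)


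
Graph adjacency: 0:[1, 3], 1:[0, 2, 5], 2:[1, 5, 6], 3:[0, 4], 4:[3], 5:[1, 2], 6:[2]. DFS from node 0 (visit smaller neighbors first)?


DFS stack-based: start with [0]
Visit order: [0, 1, 2, 5, 6, 3, 4]


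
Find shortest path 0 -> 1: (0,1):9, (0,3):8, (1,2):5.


Dijkstra from 0:
Distances: {0: 0, 1: 9, 2: 14, 3: 8}
Shortest distance to 1 = 9, path = [0, 1]


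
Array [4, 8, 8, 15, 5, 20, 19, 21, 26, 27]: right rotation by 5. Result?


Right rotate by 5: [20, 19, 21, 26, 27, 4, 8, 8, 15, 5]


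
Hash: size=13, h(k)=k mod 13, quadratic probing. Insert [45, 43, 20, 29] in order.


Insertions: 45->slot 6; 43->slot 4; 20->slot 7; 29->slot 3
Table: [None, None, None, 29, 43, None, 45, 20, None, None, None, None, None]


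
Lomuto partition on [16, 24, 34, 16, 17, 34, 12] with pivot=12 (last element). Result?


Elements <= 12 go left of pivot.
Result: [12, 24, 34, 16, 17, 34, 16], pivot at index 0


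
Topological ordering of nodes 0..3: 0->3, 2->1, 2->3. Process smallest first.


Kahn's algorithm, process smallest node first
Order: [0, 2, 1, 3]


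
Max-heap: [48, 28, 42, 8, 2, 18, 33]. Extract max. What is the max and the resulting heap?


Max = 48
Replace root with last, heapify down
Resulting heap: [42, 28, 33, 8, 2, 18]


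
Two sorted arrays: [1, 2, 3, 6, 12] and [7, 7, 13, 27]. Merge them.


Compare heads, take smaller each step.
Merged: [1, 2, 3, 6, 7, 7, 12, 13, 27]


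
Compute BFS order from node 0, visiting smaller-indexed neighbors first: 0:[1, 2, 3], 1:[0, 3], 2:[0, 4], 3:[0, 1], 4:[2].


BFS queue: start with [0]
Visit order: [0, 1, 2, 3, 4]


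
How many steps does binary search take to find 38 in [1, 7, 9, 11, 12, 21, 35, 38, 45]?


Search for 38:
[0,8] mid=4 arr[4]=12
[5,8] mid=6 arr[6]=35
[7,8] mid=7 arr[7]=38
Total: 3 comparisons


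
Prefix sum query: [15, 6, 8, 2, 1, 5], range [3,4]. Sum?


Prefix sums: [0, 15, 21, 29, 31, 32, 37]
Sum[3..4] = prefix[5] - prefix[3] = 32 - 29 = 3


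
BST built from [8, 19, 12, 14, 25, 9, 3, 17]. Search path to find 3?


BST root = 8
Search for 3: compare at each node
Path: [8, 3]


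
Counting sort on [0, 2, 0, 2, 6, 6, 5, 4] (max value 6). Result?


Count array: [2, 0, 2, 0, 1, 1, 2]
Reconstruct: [0, 0, 2, 2, 4, 5, 6, 6]


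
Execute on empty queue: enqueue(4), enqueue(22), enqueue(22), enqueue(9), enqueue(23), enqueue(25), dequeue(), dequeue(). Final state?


enqueue(4) -> [4]
enqueue(22) -> [4, 22]
enqueue(22) -> [4, 22, 22]
enqueue(9) -> [4, 22, 22, 9]
enqueue(23) -> [4, 22, 22, 9, 23]
enqueue(25) -> [4, 22, 22, 9, 23, 25]
dequeue() returns 4 -> [22, 22, 9, 23, 25]
dequeue() returns 22 -> [22, 9, 23, 25]
Final queue (front to back): [22, 9, 23, 25]


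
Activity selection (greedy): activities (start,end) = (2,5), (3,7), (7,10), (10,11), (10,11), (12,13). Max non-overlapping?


Greedy: pick earliest-ending, then skip overlaps.
Selected (4 activities): [(2, 5), (7, 10), (10, 11), (12, 13)]


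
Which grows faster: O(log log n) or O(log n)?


double-logarithmic grows slower than logarithmic
O(log log n) is asymptotically smaller; O(log n) grows faster


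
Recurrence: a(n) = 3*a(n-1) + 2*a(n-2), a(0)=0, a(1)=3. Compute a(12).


Build bottom-up:
...a(10)=238941, a(11)=851001, a(12)=3*851001+2*238941=3030885


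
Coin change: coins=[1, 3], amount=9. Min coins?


dp[0]=0; dp[i]=1+min(dp[i-c] for c in coins)
...dp[4]=2, dp[5]=3, dp[6]=2, dp[7]=3, dp[8]=4, dp[9]=3
Minimum coins for 9 = 3


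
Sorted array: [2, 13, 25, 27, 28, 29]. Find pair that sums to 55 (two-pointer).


Two pointers: lo=0, hi=5
Found pair: (27, 28) summing to 55


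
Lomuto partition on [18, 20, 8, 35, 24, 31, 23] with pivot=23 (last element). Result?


Elements <= 23 go left of pivot.
Result: [18, 20, 8, 23, 24, 31, 35], pivot at index 3


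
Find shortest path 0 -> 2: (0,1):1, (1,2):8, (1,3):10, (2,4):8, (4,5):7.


Dijkstra from 0:
Distances: {0: 0, 1: 1, 2: 9, 3: 11, 4: 17, 5: 24}
Shortest distance to 2 = 9, path = [0, 1, 2]


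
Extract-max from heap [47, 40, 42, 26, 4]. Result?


Max = 47
Replace root with last, heapify down
Resulting heap: [42, 40, 4, 26]


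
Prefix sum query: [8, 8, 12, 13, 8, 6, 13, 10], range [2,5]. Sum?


Prefix sums: [0, 8, 16, 28, 41, 49, 55, 68, 78]
Sum[2..5] = prefix[6] - prefix[2] = 55 - 16 = 39


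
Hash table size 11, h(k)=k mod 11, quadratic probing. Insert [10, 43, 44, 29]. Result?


Insertions: 10->slot 10; 43->slot 0; 44->slot 1; 29->slot 7
Table: [43, 44, None, None, None, None, None, 29, None, None, 10]


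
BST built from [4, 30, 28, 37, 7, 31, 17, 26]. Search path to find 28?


BST root = 4
Search for 28: compare at each node
Path: [4, 30, 28]


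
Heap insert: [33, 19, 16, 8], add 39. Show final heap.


Append 39: [33, 19, 16, 8, 39]
Bubble up: swap idx 4(39) with idx 1(19); swap idx 1(39) with idx 0(33)
Result: [39, 33, 16, 8, 19]


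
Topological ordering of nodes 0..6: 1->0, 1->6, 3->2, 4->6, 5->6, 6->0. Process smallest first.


Kahn's algorithm, process smallest node first
Order: [1, 3, 2, 4, 5, 6, 0]


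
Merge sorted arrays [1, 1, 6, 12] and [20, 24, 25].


Compare heads, take smaller each step.
Merged: [1, 1, 6, 12, 20, 24, 25]


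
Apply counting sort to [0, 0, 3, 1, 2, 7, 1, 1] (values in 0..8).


Count array: [2, 3, 1, 1, 0, 0, 0, 1, 0]
Reconstruct: [0, 0, 1, 1, 1, 2, 3, 7]


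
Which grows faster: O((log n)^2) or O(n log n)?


polylogarithmic grows slower than linearithmic
O((log n)^2) is asymptotically smaller; O(n log n) grows faster


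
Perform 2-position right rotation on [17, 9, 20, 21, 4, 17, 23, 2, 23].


Right rotate by 2: [2, 23, 17, 9, 20, 21, 4, 17, 23]


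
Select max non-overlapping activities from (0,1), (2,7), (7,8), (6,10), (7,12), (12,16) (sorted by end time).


Greedy: pick earliest-ending, then skip overlaps.
Selected (4 activities): [(0, 1), (2, 7), (7, 8), (12, 16)]


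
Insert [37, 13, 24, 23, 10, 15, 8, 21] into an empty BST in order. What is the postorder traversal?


Root = 37; build tree by BST insertion.
Postorder traversal: [8, 10, 21, 15, 23, 24, 13, 37]


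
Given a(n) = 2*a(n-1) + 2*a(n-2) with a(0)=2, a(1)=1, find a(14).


Build bottom-up:
...a(12)=123008, a(13)=336064, a(14)=2*336064+2*123008=918144


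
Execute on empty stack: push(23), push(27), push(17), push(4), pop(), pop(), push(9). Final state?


push(23) -> [23]
push(27) -> [23, 27]
push(17) -> [23, 27, 17]
push(4) -> [23, 27, 17, 4]
pop() returns 4 -> [23, 27, 17]
pop() returns 17 -> [23, 27]
push(9) -> [23, 27, 9]
Final stack (bottom to top): [23, 27, 9]


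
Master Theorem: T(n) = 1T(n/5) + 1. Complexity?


a=1, b=5, c=0. log_5(1)=0 = c=0. Case 2: O(n^c log n) = O(log n)
Complexity: O(log n)


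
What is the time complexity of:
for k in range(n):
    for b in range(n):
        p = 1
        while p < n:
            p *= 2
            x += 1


Per nesting level: O(n) * O(n) * O(log n) = O(n^2 log n)
Complexity: O(n^2 log n)


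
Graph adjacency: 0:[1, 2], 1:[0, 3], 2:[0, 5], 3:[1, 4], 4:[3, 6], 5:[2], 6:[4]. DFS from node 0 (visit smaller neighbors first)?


DFS stack-based: start with [0]
Visit order: [0, 1, 3, 4, 6, 2, 5]


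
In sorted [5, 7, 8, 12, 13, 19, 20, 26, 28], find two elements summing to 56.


Two pointers: lo=0, hi=8
No pair sums to 56


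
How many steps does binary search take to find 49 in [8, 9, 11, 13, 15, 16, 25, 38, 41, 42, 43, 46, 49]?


Search for 49:
[0,12] mid=6 arr[6]=25
[7,12] mid=9 arr[9]=42
[10,12] mid=11 arr[11]=46
[12,12] mid=12 arr[12]=49
Total: 4 comparisons


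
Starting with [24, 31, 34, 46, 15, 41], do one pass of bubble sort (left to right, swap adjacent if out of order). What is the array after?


After one pass: [24, 31, 34, 15, 41, 46]


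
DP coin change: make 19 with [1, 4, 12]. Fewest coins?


dp[0]=0; dp[i]=1+min(dp[i-c] for c in coins)
...dp[14]=3, dp[15]=4, dp[16]=2, dp[17]=3, dp[18]=4, dp[19]=5
Minimum coins for 19 = 5


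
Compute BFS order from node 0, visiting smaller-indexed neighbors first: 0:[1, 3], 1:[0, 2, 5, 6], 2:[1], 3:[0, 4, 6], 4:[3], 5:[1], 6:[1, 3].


BFS queue: start with [0]
Visit order: [0, 1, 3, 2, 5, 6, 4]


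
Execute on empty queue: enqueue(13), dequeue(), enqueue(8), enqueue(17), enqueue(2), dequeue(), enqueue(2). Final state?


enqueue(13) -> [13]
dequeue() returns 13 -> []
enqueue(8) -> [8]
enqueue(17) -> [8, 17]
enqueue(2) -> [8, 17, 2]
dequeue() returns 8 -> [17, 2]
enqueue(2) -> [17, 2, 2]
Final queue (front to back): [17, 2, 2]


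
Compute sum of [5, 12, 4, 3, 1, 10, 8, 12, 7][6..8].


Prefix sums: [0, 5, 17, 21, 24, 25, 35, 43, 55, 62]
Sum[6..8] = prefix[9] - prefix[6] = 62 - 35 = 27


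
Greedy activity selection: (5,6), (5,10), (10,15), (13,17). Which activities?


Greedy: pick earliest-ending, then skip overlaps.
Selected (2 activities): [(5, 6), (10, 15)]


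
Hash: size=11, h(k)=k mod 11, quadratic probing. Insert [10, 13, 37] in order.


Insertions: 10->slot 10; 13->slot 2; 37->slot 4
Table: [None, None, 13, None, 37, None, None, None, None, None, 10]


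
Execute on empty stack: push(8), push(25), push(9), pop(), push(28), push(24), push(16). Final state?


push(8) -> [8]
push(25) -> [8, 25]
push(9) -> [8, 25, 9]
pop() returns 9 -> [8, 25]
push(28) -> [8, 25, 28]
push(24) -> [8, 25, 28, 24]
push(16) -> [8, 25, 28, 24, 16]
Final stack (bottom to top): [8, 25, 28, 24, 16]


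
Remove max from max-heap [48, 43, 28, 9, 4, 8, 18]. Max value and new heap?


Max = 48
Replace root with last, heapify down
Resulting heap: [43, 18, 28, 9, 4, 8]


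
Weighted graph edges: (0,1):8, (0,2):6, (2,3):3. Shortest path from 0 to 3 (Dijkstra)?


Dijkstra from 0:
Distances: {0: 0, 1: 8, 2: 6, 3: 9}
Shortest distance to 3 = 9, path = [0, 2, 3]


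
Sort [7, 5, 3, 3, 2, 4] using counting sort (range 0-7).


Count array: [0, 0, 1, 2, 1, 1, 0, 1]
Reconstruct: [2, 3, 3, 4, 5, 7]


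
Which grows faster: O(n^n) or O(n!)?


factorial grows slower than n^n
O(n!) is asymptotically smaller; O(n^n) grows faster


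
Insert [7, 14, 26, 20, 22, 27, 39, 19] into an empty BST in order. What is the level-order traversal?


Root = 7; build tree by BST insertion.
Level-Order traversal: [7, 14, 26, 20, 27, 19, 22, 39]


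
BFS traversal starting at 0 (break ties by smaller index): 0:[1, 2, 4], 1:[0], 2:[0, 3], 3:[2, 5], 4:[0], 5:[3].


BFS queue: start with [0]
Visit order: [0, 1, 2, 4, 3, 5]


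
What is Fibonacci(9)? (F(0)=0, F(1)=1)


F(n)=F(n-1)+F(n-2)
...F(7)=13, F(8)=21, F(9)=34


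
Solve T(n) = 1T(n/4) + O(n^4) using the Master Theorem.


a=1, b=4, c=4. log_4(1)=0 < c=4. Case 3: O(n^c) = O(n^4)
Complexity: O(n^4)


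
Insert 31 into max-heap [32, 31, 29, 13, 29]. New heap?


Append 31: [32, 31, 29, 13, 29, 31]
Bubble up: swap idx 5(31) with idx 2(29)
Result: [32, 31, 31, 13, 29, 29]


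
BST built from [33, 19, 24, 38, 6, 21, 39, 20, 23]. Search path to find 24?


BST root = 33
Search for 24: compare at each node
Path: [33, 19, 24]


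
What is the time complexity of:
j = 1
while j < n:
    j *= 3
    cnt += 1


Per nesting level: O(log n) = O(log n)
Complexity: O(log n)


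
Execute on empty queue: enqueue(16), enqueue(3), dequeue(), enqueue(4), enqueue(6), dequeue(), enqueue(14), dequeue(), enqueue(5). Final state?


enqueue(16) -> [16]
enqueue(3) -> [16, 3]
dequeue() returns 16 -> [3]
enqueue(4) -> [3, 4]
enqueue(6) -> [3, 4, 6]
dequeue() returns 3 -> [4, 6]
enqueue(14) -> [4, 6, 14]
dequeue() returns 4 -> [6, 14]
enqueue(5) -> [6, 14, 5]
Final queue (front to back): [6, 14, 5]


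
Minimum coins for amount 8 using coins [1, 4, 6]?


dp[0]=0; dp[i]=1+min(dp[i-c] for c in coins)
...dp[3]=3, dp[4]=1, dp[5]=2, dp[6]=1, dp[7]=2, dp[8]=2
Minimum coins for 8 = 2


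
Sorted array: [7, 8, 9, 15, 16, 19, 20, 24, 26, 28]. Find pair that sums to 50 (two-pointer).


Two pointers: lo=0, hi=9
Found pair: (24, 26) summing to 50


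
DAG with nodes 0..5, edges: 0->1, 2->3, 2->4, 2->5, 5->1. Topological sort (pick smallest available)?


Kahn's algorithm, process smallest node first
Order: [0, 2, 3, 4, 5, 1]


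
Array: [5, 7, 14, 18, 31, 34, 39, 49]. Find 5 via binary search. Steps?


Search for 5:
[0,7] mid=3 arr[3]=18
[0,2] mid=1 arr[1]=7
[0,0] mid=0 arr[0]=5
Total: 3 comparisons


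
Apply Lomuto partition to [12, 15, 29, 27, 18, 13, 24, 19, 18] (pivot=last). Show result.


Elements <= 18 go left of pivot.
Result: [12, 15, 18, 13, 18, 27, 24, 19, 29], pivot at index 4


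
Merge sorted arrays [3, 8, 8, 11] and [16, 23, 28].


Compare heads, take smaller each step.
Merged: [3, 8, 8, 11, 16, 23, 28]


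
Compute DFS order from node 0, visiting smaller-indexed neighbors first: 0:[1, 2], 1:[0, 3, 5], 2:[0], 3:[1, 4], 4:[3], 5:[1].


DFS stack-based: start with [0]
Visit order: [0, 1, 3, 4, 5, 2]


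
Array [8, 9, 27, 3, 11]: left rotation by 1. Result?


Left rotate by 1: [9, 27, 3, 11, 8]


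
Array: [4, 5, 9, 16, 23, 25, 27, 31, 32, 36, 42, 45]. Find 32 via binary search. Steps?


Search for 32:
[0,11] mid=5 arr[5]=25
[6,11] mid=8 arr[8]=32
Total: 2 comparisons


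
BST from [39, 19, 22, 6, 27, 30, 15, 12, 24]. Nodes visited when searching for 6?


BST root = 39
Search for 6: compare at each node
Path: [39, 19, 6]


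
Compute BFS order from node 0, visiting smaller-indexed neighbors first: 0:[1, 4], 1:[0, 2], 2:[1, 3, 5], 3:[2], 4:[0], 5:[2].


BFS queue: start with [0]
Visit order: [0, 1, 4, 2, 3, 5]


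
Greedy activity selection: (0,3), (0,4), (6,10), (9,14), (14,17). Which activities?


Greedy: pick earliest-ending, then skip overlaps.
Selected (3 activities): [(0, 3), (6, 10), (14, 17)]


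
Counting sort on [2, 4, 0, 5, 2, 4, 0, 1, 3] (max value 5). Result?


Count array: [2, 1, 2, 1, 2, 1]
Reconstruct: [0, 0, 1, 2, 2, 3, 4, 4, 5]


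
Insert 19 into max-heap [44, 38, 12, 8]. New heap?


Append 19: [44, 38, 12, 8, 19]
Bubble up: no swaps needed
Result: [44, 38, 12, 8, 19]


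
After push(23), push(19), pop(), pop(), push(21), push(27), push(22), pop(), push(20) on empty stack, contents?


push(23) -> [23]
push(19) -> [23, 19]
pop() returns 19 -> [23]
pop() returns 23 -> []
push(21) -> [21]
push(27) -> [21, 27]
push(22) -> [21, 27, 22]
pop() returns 22 -> [21, 27]
push(20) -> [21, 27, 20]
Final stack (bottom to top): [21, 27, 20]


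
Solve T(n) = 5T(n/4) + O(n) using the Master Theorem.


a=5, b=4, c=1. log_4(5)=1.161 > c=1. Case 1: O(n^log_b(a)) = O(n^1.161)
Complexity: O(n^1.161)


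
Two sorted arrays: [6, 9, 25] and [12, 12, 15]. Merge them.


Compare heads, take smaller each step.
Merged: [6, 9, 12, 12, 15, 25]


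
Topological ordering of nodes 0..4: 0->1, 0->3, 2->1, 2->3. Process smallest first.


Kahn's algorithm, process smallest node first
Order: [0, 2, 1, 3, 4]


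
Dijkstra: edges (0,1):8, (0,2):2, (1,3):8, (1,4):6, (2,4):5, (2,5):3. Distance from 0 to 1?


Dijkstra from 0:
Distances: {0: 0, 1: 8, 2: 2, 3: 16, 4: 7, 5: 5}
Shortest distance to 1 = 8, path = [0, 1]


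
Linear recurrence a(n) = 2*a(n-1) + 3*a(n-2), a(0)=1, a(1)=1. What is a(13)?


Build bottom-up:
...a(11)=88573, a(12)=265721, a(13)=2*265721+3*88573=797161


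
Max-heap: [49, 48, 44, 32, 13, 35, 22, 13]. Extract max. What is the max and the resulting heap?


Max = 49
Replace root with last, heapify down
Resulting heap: [48, 32, 44, 13, 13, 35, 22]


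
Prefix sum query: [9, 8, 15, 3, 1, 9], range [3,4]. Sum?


Prefix sums: [0, 9, 17, 32, 35, 36, 45]
Sum[3..4] = prefix[5] - prefix[3] = 36 - 32 = 4


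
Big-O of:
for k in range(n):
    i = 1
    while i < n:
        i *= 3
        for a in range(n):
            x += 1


Per nesting level: O(n) * O(log n) * O(n) = O(n^2 log n)
Complexity: O(n^2 log n)


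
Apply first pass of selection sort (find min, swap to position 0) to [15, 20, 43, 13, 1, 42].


After one pass: [1, 20, 43, 13, 15, 42]


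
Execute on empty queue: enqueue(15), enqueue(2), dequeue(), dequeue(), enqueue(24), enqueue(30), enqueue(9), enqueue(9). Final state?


enqueue(15) -> [15]
enqueue(2) -> [15, 2]
dequeue() returns 15 -> [2]
dequeue() returns 2 -> []
enqueue(24) -> [24]
enqueue(30) -> [24, 30]
enqueue(9) -> [24, 30, 9]
enqueue(9) -> [24, 30, 9, 9]
Final queue (front to back): [24, 30, 9, 9]


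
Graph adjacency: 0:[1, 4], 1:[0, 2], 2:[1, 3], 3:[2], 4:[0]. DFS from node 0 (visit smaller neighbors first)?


DFS stack-based: start with [0]
Visit order: [0, 1, 2, 3, 4]


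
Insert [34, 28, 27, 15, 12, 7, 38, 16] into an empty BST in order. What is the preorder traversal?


Root = 34; build tree by BST insertion.
Preorder traversal: [34, 28, 27, 15, 12, 7, 16, 38]


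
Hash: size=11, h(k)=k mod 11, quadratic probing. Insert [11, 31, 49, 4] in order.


Insertions: 11->slot 0; 31->slot 9; 49->slot 5; 4->slot 4
Table: [11, None, None, None, 4, 49, None, None, None, 31, None]


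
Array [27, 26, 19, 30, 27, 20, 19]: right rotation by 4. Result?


Right rotate by 4: [30, 27, 20, 19, 27, 26, 19]


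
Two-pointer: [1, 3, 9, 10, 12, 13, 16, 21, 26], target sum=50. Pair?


Two pointers: lo=0, hi=8
No pair sums to 50


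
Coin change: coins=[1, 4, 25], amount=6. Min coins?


dp[0]=0; dp[i]=1+min(dp[i-c] for c in coins)
...dp[1]=1, dp[2]=2, dp[3]=3, dp[4]=1, dp[5]=2, dp[6]=3
Minimum coins for 6 = 3


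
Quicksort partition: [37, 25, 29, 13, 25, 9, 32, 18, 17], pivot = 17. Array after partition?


Elements <= 17 go left of pivot.
Result: [13, 9, 17, 37, 25, 25, 32, 18, 29], pivot at index 2


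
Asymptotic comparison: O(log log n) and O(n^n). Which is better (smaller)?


double-logarithmic grows slower than n^n
O(log log n) is asymptotically smaller; O(n^n) grows faster


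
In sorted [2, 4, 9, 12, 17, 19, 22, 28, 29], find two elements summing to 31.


Two pointers: lo=0, hi=8
Found pair: (2, 29) summing to 31


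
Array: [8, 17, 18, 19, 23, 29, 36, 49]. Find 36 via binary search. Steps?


Search for 36:
[0,7] mid=3 arr[3]=19
[4,7] mid=5 arr[5]=29
[6,7] mid=6 arr[6]=36
Total: 3 comparisons


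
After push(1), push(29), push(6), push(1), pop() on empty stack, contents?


push(1) -> [1]
push(29) -> [1, 29]
push(6) -> [1, 29, 6]
push(1) -> [1, 29, 6, 1]
pop() returns 1 -> [1, 29, 6]
Final stack (bottom to top): [1, 29, 6]


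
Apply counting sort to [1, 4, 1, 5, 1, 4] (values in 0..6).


Count array: [0, 3, 0, 0, 2, 1, 0]
Reconstruct: [1, 1, 1, 4, 4, 5]


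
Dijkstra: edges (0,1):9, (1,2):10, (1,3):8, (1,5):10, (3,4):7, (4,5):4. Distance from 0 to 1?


Dijkstra from 0:
Distances: {0: 0, 1: 9, 2: 19, 3: 17, 4: 23, 5: 19}
Shortest distance to 1 = 9, path = [0, 1]


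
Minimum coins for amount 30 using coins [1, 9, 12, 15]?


dp[0]=0; dp[i]=1+min(dp[i-c] for c in coins)
...dp[25]=3, dp[26]=4, dp[27]=2, dp[28]=3, dp[29]=4, dp[30]=2
Minimum coins for 30 = 2


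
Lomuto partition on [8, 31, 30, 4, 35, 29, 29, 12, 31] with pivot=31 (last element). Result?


Elements <= 31 go left of pivot.
Result: [8, 31, 30, 4, 29, 29, 12, 31, 35], pivot at index 7


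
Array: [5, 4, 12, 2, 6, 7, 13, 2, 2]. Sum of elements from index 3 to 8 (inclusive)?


Prefix sums: [0, 5, 9, 21, 23, 29, 36, 49, 51, 53]
Sum[3..8] = prefix[9] - prefix[3] = 53 - 21 = 32


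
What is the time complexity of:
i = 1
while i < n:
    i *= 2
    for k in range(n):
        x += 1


Per nesting level: O(log n) * O(n) = O(n log n)
Complexity: O(n log n)


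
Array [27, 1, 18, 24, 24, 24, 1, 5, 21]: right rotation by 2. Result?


Right rotate by 2: [5, 21, 27, 1, 18, 24, 24, 24, 1]


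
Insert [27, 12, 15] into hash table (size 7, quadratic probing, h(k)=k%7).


Insertions: 27->slot 6; 12->slot 5; 15->slot 1
Table: [None, 15, None, None, None, 12, 27]


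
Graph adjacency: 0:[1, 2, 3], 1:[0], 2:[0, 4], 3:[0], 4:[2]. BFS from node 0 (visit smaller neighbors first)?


BFS queue: start with [0]
Visit order: [0, 1, 2, 3, 4]


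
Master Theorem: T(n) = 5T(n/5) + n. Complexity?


a=5, b=5, c=1. log_5(5)=1 = c=1. Case 2: O(n^c log n) = O(n log n)
Complexity: O(n log n)


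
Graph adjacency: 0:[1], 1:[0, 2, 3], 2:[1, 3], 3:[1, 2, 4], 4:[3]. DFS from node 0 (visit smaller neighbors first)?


DFS stack-based: start with [0]
Visit order: [0, 1, 2, 3, 4]


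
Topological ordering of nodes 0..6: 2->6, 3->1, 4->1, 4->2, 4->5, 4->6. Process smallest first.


Kahn's algorithm, process smallest node first
Order: [0, 3, 4, 1, 2, 5, 6]


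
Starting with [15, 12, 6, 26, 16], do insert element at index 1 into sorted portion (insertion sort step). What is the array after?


After one pass: [12, 15, 6, 26, 16]


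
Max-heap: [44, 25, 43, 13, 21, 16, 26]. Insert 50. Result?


Append 50: [44, 25, 43, 13, 21, 16, 26, 50]
Bubble up: swap idx 7(50) with idx 3(13); swap idx 3(50) with idx 1(25); swap idx 1(50) with idx 0(44)
Result: [50, 44, 43, 25, 21, 16, 26, 13]


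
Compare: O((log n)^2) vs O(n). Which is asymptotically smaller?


polylogarithmic grows slower than linear
O((log n)^2) is asymptotically smaller; O(n) grows faster


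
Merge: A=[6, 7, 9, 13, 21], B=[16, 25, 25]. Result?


Compare heads, take smaller each step.
Merged: [6, 7, 9, 13, 16, 21, 25, 25]


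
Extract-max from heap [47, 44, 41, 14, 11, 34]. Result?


Max = 47
Replace root with last, heapify down
Resulting heap: [44, 34, 41, 14, 11]


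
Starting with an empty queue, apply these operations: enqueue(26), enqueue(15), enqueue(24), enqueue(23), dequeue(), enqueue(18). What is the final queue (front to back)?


enqueue(26) -> [26]
enqueue(15) -> [26, 15]
enqueue(24) -> [26, 15, 24]
enqueue(23) -> [26, 15, 24, 23]
dequeue() returns 26 -> [15, 24, 23]
enqueue(18) -> [15, 24, 23, 18]
Final queue (front to back): [15, 24, 23, 18]


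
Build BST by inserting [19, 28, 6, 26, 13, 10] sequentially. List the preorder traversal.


Root = 19; build tree by BST insertion.
Preorder traversal: [19, 6, 13, 10, 28, 26]


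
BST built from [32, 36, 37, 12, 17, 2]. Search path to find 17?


BST root = 32
Search for 17: compare at each node
Path: [32, 12, 17]


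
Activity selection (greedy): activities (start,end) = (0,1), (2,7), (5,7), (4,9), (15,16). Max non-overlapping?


Greedy: pick earliest-ending, then skip overlaps.
Selected (3 activities): [(0, 1), (2, 7), (15, 16)]


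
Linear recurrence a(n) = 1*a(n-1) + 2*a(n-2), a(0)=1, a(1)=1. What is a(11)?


Build bottom-up:
...a(9)=341, a(10)=683, a(11)=1*683+2*341=1365


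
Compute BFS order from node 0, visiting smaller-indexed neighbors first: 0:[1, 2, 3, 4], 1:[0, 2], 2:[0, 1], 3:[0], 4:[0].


BFS queue: start with [0]
Visit order: [0, 1, 2, 3, 4]


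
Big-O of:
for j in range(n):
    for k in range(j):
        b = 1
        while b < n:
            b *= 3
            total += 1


Per nesting level: O(n) * O(n) [triangular over j] * O(log n) = O(n^2 log n)
Complexity: O(n^2 log n)


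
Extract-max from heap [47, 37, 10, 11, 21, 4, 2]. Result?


Max = 47
Replace root with last, heapify down
Resulting heap: [37, 21, 10, 11, 2, 4]


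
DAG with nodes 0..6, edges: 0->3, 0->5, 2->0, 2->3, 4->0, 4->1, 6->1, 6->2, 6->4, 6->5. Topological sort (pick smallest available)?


Kahn's algorithm, process smallest node first
Order: [6, 2, 4, 0, 1, 3, 5]


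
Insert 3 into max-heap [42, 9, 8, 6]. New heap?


Append 3: [42, 9, 8, 6, 3]
Bubble up: no swaps needed
Result: [42, 9, 8, 6, 3]


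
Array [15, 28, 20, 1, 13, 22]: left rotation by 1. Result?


Left rotate by 1: [28, 20, 1, 13, 22, 15]


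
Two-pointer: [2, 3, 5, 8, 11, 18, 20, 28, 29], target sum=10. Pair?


Two pointers: lo=0, hi=8
Found pair: (2, 8) summing to 10


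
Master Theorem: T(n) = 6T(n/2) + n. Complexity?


a=6, b=2, c=1. log_2(6)=2.585 > c=1. Case 1: O(n^log_b(a)) = O(n^2.585)
Complexity: O(n^2.585)


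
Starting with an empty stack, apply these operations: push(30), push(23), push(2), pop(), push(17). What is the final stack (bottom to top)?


push(30) -> [30]
push(23) -> [30, 23]
push(2) -> [30, 23, 2]
pop() returns 2 -> [30, 23]
push(17) -> [30, 23, 17]
Final stack (bottom to top): [30, 23, 17]


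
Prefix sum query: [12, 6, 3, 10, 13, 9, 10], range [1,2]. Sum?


Prefix sums: [0, 12, 18, 21, 31, 44, 53, 63]
Sum[1..2] = prefix[3] - prefix[1] = 21 - 12 = 9


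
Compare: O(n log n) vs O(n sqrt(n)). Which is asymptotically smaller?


linearithmic grows slower than n^1.5
O(n log n) is asymptotically smaller; O(n sqrt(n)) grows faster


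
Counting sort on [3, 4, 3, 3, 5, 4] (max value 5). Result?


Count array: [0, 0, 0, 3, 2, 1]
Reconstruct: [3, 3, 3, 4, 4, 5]


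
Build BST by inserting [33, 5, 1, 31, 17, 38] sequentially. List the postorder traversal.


Root = 33; build tree by BST insertion.
Postorder traversal: [1, 17, 31, 5, 38, 33]


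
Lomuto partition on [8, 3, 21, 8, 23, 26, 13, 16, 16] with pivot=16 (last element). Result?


Elements <= 16 go left of pivot.
Result: [8, 3, 8, 13, 16, 16, 21, 23, 26], pivot at index 5


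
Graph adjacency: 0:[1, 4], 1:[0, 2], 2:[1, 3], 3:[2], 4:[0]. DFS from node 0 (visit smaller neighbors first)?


DFS stack-based: start with [0]
Visit order: [0, 1, 2, 3, 4]


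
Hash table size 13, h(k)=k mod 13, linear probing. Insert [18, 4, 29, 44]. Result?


Insertions: 18->slot 5; 4->slot 4; 29->slot 3; 44->slot 6
Table: [None, None, None, 29, 4, 18, 44, None, None, None, None, None, None]


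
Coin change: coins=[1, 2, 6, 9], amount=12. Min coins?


dp[0]=0; dp[i]=1+min(dp[i-c] for c in coins)
...dp[7]=2, dp[8]=2, dp[9]=1, dp[10]=2, dp[11]=2, dp[12]=2
Minimum coins for 12 = 2


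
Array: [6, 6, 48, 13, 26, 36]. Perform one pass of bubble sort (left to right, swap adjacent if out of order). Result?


After one pass: [6, 6, 13, 26, 36, 48]


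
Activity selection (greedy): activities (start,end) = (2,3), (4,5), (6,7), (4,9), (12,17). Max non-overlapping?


Greedy: pick earliest-ending, then skip overlaps.
Selected (4 activities): [(2, 3), (4, 5), (6, 7), (12, 17)]


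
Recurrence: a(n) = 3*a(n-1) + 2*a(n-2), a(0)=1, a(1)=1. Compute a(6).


Build bottom-up:
...a(4)=61, a(5)=217, a(6)=3*217+2*61=773


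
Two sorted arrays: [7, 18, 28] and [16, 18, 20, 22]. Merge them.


Compare heads, take smaller each step.
Merged: [7, 16, 18, 18, 20, 22, 28]


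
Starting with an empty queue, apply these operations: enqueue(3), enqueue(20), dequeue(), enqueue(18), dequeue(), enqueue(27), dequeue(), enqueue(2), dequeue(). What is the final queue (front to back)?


enqueue(3) -> [3]
enqueue(20) -> [3, 20]
dequeue() returns 3 -> [20]
enqueue(18) -> [20, 18]
dequeue() returns 20 -> [18]
enqueue(27) -> [18, 27]
dequeue() returns 18 -> [27]
enqueue(2) -> [27, 2]
dequeue() returns 27 -> [2]
Final queue (front to back): [2]


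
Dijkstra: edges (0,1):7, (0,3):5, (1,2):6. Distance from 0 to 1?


Dijkstra from 0:
Distances: {0: 0, 1: 7, 2: 13, 3: 5}
Shortest distance to 1 = 7, path = [0, 1]


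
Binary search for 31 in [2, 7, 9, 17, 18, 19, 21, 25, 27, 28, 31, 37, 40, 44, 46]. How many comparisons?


Search for 31:
[0,14] mid=7 arr[7]=25
[8,14] mid=11 arr[11]=37
[8,10] mid=9 arr[9]=28
[10,10] mid=10 arr[10]=31
Total: 4 comparisons


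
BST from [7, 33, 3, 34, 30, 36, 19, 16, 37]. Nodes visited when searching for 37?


BST root = 7
Search for 37: compare at each node
Path: [7, 33, 34, 36, 37]


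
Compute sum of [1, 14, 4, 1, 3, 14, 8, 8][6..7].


Prefix sums: [0, 1, 15, 19, 20, 23, 37, 45, 53]
Sum[6..7] = prefix[8] - prefix[6] = 53 - 37 = 16


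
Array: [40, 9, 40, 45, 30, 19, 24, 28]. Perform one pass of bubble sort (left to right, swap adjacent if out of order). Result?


After one pass: [9, 40, 40, 30, 19, 24, 28, 45]


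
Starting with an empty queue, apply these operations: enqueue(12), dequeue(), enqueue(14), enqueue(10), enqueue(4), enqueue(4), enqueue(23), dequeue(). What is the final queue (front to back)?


enqueue(12) -> [12]
dequeue() returns 12 -> []
enqueue(14) -> [14]
enqueue(10) -> [14, 10]
enqueue(4) -> [14, 10, 4]
enqueue(4) -> [14, 10, 4, 4]
enqueue(23) -> [14, 10, 4, 4, 23]
dequeue() returns 14 -> [10, 4, 4, 23]
Final queue (front to back): [10, 4, 4, 23]


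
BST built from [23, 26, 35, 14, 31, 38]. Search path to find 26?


BST root = 23
Search for 26: compare at each node
Path: [23, 26]


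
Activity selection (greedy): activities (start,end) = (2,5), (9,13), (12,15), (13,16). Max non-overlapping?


Greedy: pick earliest-ending, then skip overlaps.
Selected (3 activities): [(2, 5), (9, 13), (13, 16)]


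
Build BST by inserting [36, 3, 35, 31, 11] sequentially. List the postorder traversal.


Root = 36; build tree by BST insertion.
Postorder traversal: [11, 31, 35, 3, 36]


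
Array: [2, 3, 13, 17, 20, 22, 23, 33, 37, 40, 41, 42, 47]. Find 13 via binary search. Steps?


Search for 13:
[0,12] mid=6 arr[6]=23
[0,5] mid=2 arr[2]=13
Total: 2 comparisons


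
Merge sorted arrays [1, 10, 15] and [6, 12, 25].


Compare heads, take smaller each step.
Merged: [1, 6, 10, 12, 15, 25]


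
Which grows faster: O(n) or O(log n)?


logarithmic grows slower than linear
O(log n) is asymptotically smaller; O(n) grows faster


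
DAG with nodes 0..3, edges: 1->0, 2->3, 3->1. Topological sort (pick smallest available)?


Kahn's algorithm, process smallest node first
Order: [2, 3, 1, 0]


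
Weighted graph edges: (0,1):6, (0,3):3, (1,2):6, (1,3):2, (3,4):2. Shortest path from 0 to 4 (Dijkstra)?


Dijkstra from 0:
Distances: {0: 0, 1: 5, 2: 11, 3: 3, 4: 5}
Shortest distance to 4 = 5, path = [0, 3, 4]


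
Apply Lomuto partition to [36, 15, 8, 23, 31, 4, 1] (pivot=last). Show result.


Elements <= 1 go left of pivot.
Result: [1, 15, 8, 23, 31, 4, 36], pivot at index 0


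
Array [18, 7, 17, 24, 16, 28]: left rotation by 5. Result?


Left rotate by 5: [28, 18, 7, 17, 24, 16]


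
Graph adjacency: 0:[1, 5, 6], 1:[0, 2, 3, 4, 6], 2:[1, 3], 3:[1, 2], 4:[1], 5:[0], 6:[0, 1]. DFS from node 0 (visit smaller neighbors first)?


DFS stack-based: start with [0]
Visit order: [0, 1, 2, 3, 4, 6, 5]


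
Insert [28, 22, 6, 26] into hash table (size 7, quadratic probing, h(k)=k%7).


Insertions: 28->slot 0; 22->slot 1; 6->slot 6; 26->slot 5
Table: [28, 22, None, None, None, 26, 6]


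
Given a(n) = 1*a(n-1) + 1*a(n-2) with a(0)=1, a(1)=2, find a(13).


Build bottom-up:
...a(11)=233, a(12)=377, a(13)=1*377+1*233=610


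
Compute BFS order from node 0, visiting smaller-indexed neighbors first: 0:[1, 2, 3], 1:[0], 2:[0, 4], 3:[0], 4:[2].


BFS queue: start with [0]
Visit order: [0, 1, 2, 3, 4]


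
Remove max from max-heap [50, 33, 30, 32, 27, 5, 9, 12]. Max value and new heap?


Max = 50
Replace root with last, heapify down
Resulting heap: [33, 32, 30, 12, 27, 5, 9]


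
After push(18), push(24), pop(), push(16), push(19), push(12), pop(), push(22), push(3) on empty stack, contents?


push(18) -> [18]
push(24) -> [18, 24]
pop() returns 24 -> [18]
push(16) -> [18, 16]
push(19) -> [18, 16, 19]
push(12) -> [18, 16, 19, 12]
pop() returns 12 -> [18, 16, 19]
push(22) -> [18, 16, 19, 22]
push(3) -> [18, 16, 19, 22, 3]
Final stack (bottom to top): [18, 16, 19, 22, 3]


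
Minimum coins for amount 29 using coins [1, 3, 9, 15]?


dp[0]=0; dp[i]=1+min(dp[i-c] for c in coins)
...dp[24]=2, dp[25]=3, dp[26]=4, dp[27]=3, dp[28]=4, dp[29]=5
Minimum coins for 29 = 5


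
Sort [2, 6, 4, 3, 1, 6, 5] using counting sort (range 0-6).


Count array: [0, 1, 1, 1, 1, 1, 2]
Reconstruct: [1, 2, 3, 4, 5, 6, 6]


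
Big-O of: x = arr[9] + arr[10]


Analysis: constant-time operation, no loop
Complexity: O(1)


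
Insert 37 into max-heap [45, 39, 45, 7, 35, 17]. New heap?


Append 37: [45, 39, 45, 7, 35, 17, 37]
Bubble up: no swaps needed
Result: [45, 39, 45, 7, 35, 17, 37]


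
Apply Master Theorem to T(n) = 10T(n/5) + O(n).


a=10, b=5, c=1. log_5(10)=1.431 > c=1. Case 1: O(n^log_b(a)) = O(n^1.431)
Complexity: O(n^1.431)


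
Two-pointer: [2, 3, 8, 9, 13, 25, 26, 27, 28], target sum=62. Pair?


Two pointers: lo=0, hi=8
No pair sums to 62


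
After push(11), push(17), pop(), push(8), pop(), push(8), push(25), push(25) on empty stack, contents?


push(11) -> [11]
push(17) -> [11, 17]
pop() returns 17 -> [11]
push(8) -> [11, 8]
pop() returns 8 -> [11]
push(8) -> [11, 8]
push(25) -> [11, 8, 25]
push(25) -> [11, 8, 25, 25]
Final stack (bottom to top): [11, 8, 25, 25]


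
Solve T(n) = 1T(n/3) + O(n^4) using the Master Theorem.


a=1, b=3, c=4. log_3(1)=0 < c=4. Case 3: O(n^c) = O(n^4)
Complexity: O(n^4)


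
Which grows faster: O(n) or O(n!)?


linear grows slower than factorial
O(n) is asymptotically smaller; O(n!) grows faster


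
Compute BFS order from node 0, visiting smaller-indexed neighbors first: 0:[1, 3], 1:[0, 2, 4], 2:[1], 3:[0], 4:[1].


BFS queue: start with [0]
Visit order: [0, 1, 3, 2, 4]


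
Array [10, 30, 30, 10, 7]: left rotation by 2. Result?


Left rotate by 2: [30, 10, 7, 10, 30]


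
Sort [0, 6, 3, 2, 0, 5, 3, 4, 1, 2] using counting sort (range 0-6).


Count array: [2, 1, 2, 2, 1, 1, 1]
Reconstruct: [0, 0, 1, 2, 2, 3, 3, 4, 5, 6]


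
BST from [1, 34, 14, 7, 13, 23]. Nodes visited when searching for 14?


BST root = 1
Search for 14: compare at each node
Path: [1, 34, 14]


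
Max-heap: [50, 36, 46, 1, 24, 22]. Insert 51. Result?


Append 51: [50, 36, 46, 1, 24, 22, 51]
Bubble up: swap idx 6(51) with idx 2(46); swap idx 2(51) with idx 0(50)
Result: [51, 36, 50, 1, 24, 22, 46]


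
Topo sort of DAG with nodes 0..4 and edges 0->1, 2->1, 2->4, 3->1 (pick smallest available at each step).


Kahn's algorithm, process smallest node first
Order: [0, 2, 3, 1, 4]


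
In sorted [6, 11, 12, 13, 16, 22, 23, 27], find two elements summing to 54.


Two pointers: lo=0, hi=7
No pair sums to 54


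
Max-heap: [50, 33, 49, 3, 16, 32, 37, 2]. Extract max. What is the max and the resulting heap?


Max = 50
Replace root with last, heapify down
Resulting heap: [49, 33, 37, 3, 16, 32, 2]


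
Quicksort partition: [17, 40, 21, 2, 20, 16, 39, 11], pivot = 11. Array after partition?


Elements <= 11 go left of pivot.
Result: [2, 11, 21, 17, 20, 16, 39, 40], pivot at index 1


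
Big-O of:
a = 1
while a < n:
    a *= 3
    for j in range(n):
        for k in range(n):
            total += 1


Per nesting level: O(log n) * O(n) * O(n) = O(n^2 log n)
Complexity: O(n^2 log n)


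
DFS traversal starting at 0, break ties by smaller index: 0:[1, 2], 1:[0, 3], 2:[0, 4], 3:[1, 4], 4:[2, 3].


DFS stack-based: start with [0]
Visit order: [0, 1, 3, 4, 2]


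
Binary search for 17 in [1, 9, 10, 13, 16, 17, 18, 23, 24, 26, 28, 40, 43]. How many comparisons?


Search for 17:
[0,12] mid=6 arr[6]=18
[0,5] mid=2 arr[2]=10
[3,5] mid=4 arr[4]=16
[5,5] mid=5 arr[5]=17
Total: 4 comparisons


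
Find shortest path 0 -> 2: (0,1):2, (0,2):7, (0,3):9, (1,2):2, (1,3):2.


Dijkstra from 0:
Distances: {0: 0, 1: 2, 2: 4, 3: 4}
Shortest distance to 2 = 4, path = [0, 1, 2]


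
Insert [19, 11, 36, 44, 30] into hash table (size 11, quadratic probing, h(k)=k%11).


Insertions: 19->slot 8; 11->slot 0; 36->slot 3; 44->slot 1; 30->slot 9
Table: [11, 44, None, 36, None, None, None, None, 19, 30, None]


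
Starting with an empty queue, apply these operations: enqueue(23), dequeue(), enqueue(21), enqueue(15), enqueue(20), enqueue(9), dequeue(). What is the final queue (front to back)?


enqueue(23) -> [23]
dequeue() returns 23 -> []
enqueue(21) -> [21]
enqueue(15) -> [21, 15]
enqueue(20) -> [21, 15, 20]
enqueue(9) -> [21, 15, 20, 9]
dequeue() returns 21 -> [15, 20, 9]
Final queue (front to back): [15, 20, 9]


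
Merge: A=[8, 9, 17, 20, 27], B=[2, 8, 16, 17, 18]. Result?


Compare heads, take smaller each step.
Merged: [2, 8, 8, 9, 16, 17, 17, 18, 20, 27]


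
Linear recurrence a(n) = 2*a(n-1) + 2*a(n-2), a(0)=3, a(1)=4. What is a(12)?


Build bottom-up:
...a(10)=41440, a(11)=113216, a(12)=2*113216+2*41440=309312


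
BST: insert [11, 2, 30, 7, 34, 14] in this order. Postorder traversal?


Root = 11; build tree by BST insertion.
Postorder traversal: [7, 2, 14, 34, 30, 11]


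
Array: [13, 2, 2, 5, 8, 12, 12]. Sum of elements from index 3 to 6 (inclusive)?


Prefix sums: [0, 13, 15, 17, 22, 30, 42, 54]
Sum[3..6] = prefix[7] - prefix[3] = 54 - 17 = 37


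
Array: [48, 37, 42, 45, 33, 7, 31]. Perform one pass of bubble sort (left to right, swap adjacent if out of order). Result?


After one pass: [37, 42, 45, 33, 7, 31, 48]


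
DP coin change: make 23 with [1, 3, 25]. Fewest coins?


dp[0]=0; dp[i]=1+min(dp[i-c] for c in coins)
...dp[18]=6, dp[19]=7, dp[20]=8, dp[21]=7, dp[22]=8, dp[23]=9
Minimum coins for 23 = 9


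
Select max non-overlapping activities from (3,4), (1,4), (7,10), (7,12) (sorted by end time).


Greedy: pick earliest-ending, then skip overlaps.
Selected (2 activities): [(3, 4), (7, 10)]


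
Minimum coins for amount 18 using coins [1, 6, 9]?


dp[0]=0; dp[i]=1+min(dp[i-c] for c in coins)
...dp[13]=3, dp[14]=4, dp[15]=2, dp[16]=3, dp[17]=4, dp[18]=2
Minimum coins for 18 = 2


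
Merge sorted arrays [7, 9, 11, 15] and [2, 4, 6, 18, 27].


Compare heads, take smaller each step.
Merged: [2, 4, 6, 7, 9, 11, 15, 18, 27]


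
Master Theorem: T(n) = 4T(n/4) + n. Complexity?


a=4, b=4, c=1. log_4(4)=1 = c=1. Case 2: O(n^c log n) = O(n log n)
Complexity: O(n log n)
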